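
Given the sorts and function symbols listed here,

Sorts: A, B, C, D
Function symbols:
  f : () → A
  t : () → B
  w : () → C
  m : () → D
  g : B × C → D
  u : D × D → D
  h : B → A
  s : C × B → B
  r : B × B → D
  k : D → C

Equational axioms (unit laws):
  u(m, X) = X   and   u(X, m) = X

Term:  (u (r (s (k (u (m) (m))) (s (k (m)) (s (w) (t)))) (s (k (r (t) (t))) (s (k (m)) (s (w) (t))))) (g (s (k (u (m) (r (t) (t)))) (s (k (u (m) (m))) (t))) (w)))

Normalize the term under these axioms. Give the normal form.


normal form = (u (r (s (k (m)) (s (k (m)) (s (w) (t)))) (s (k (r (t) (t))) (s (k (m)) (s (w) (t))))) (g (s (k (r (t) (t))) (s (k (m)) (t))) (w)))

1. (u (r (s (k (u (m) (m))) (s (k (m)) (s (w) (t)))) (s (k (r (t) (t))) (s (k (m)) (s (w) (t))))) (g (s (k (u (m) (r (t) (t)))) (s (k (u (m) (m))) (t))) (w)))  →  (u (r (s (k (m)) (s (k (m)) (s (w) (t)))) (s (k (r (t) (t))) (s (k (m)) (s (w) (t))))) (g (s (k (u (m) (r (t) (t)))) (s (k (u (m) (m))) (t))) (w)))
2. (u (r (s (k (m)) (s (k (m)) (s (w) (t)))) (s (k (r (t) (t))) (s (k (m)) (s (w) (t))))) (g (s (k (u (m) (r (t) (t)))) (s (k (u (m) (m))) (t))) (w)))  →  (u (r (s (k (m)) (s (k (m)) (s (w) (t)))) (s (k (r (t) (t))) (s (k (m)) (s (w) (t))))) (g (s (k (r (t) (t))) (s (k (u (m) (m))) (t))) (w)))
3. (u (r (s (k (m)) (s (k (m)) (s (w) (t)))) (s (k (r (t) (t))) (s (k (m)) (s (w) (t))))) (g (s (k (r (t) (t))) (s (k (u (m) (m))) (t))) (w)))  →  (u (r (s (k (m)) (s (k (m)) (s (w) (t)))) (s (k (r (t) (t))) (s (k (m)) (s (w) (t))))) (g (s (k (r (t) (t))) (s (k (m)) (t))) (w)))


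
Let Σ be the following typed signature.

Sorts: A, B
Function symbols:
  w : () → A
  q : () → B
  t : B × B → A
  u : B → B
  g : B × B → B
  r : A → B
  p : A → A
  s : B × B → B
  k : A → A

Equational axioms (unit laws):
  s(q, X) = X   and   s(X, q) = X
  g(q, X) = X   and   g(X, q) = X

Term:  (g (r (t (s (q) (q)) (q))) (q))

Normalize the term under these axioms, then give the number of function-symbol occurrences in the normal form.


1. (g (r (t (s (q) (q)) (q))) (q))  →  (r (t (s (q) (q)) (q)))
2. (r (t (s (q) (q)) (q)))  →  (r (t (q) (q)))
normal form: (r (t (q) (q)))

size = 4


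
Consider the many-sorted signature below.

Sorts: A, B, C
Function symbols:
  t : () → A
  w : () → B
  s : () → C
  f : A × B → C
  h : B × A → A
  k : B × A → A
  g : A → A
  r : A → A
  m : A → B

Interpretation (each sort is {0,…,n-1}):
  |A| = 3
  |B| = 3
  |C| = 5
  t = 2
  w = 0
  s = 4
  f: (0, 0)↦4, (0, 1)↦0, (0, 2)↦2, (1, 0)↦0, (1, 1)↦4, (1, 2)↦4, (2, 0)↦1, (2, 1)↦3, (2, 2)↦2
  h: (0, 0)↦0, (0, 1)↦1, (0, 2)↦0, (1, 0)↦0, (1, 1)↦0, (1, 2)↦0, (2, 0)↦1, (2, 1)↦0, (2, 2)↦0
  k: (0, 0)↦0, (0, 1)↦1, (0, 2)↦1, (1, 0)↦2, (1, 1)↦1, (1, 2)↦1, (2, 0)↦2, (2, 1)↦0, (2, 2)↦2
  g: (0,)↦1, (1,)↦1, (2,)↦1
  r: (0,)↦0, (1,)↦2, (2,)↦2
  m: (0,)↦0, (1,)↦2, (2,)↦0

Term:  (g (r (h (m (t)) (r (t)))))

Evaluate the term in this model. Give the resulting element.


value = 1

  t = 2
  (m (t)) = m(2,) = 0
  t = 2
  (r (t)) = r(2,) = 2
  (h (m (t)) (r (t))) = h(0, 2) = 0
  (r (h (m (t)) (r (t)))) = r(0,) = 0
  (g (r (h (m (t)) (r (t))))) = g(0,) = 1


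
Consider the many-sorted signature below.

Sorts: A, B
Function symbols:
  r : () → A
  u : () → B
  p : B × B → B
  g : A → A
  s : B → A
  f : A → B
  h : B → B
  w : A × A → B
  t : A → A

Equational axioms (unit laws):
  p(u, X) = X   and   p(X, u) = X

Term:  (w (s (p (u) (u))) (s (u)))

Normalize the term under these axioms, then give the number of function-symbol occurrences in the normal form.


1. (w (s (p (u) (u))) (s (u)))  →  (w (s (u)) (s (u)))
normal form: (w (s (u)) (s (u)))

size = 5


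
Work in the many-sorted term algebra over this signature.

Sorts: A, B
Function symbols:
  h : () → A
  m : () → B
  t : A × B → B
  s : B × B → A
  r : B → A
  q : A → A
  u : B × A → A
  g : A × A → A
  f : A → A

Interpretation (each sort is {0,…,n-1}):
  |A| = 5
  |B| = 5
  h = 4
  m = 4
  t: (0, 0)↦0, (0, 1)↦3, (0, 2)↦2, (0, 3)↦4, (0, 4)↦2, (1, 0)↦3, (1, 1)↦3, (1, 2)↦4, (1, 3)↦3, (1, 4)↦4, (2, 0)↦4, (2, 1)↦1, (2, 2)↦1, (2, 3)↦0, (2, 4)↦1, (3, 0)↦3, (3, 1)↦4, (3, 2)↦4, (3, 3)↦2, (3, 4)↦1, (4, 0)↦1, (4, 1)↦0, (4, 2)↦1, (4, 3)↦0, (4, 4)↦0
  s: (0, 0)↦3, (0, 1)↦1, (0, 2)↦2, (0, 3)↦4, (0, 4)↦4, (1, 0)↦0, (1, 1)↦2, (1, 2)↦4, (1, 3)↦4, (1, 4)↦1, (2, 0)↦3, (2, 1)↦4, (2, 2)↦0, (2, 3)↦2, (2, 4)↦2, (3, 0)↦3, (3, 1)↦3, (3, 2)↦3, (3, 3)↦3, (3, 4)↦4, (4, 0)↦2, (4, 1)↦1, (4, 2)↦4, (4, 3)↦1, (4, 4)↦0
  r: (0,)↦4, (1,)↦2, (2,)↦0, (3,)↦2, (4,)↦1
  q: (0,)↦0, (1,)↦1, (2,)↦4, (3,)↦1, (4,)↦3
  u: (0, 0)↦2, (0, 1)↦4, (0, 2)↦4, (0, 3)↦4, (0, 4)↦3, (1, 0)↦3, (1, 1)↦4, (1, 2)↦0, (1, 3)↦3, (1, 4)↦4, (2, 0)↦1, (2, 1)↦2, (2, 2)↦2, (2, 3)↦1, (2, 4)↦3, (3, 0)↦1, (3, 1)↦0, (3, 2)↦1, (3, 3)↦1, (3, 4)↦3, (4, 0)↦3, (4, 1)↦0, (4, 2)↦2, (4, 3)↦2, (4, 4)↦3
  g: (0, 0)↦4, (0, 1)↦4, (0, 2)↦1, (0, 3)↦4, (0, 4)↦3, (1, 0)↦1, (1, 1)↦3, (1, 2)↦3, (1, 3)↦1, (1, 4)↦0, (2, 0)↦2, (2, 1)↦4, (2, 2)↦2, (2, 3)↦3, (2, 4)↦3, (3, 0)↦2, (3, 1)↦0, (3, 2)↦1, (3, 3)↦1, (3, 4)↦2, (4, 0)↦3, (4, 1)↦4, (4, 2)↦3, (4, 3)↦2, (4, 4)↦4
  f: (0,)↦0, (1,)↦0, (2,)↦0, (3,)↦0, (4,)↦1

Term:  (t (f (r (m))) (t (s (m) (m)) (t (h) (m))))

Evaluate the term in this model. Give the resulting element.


value = 0

  m = 4
  (r (m)) = r(4,) = 1
  (f (r (m))) = f(1,) = 0
  m = 4
  m = 4
  (s (m) (m)) = s(4, 4) = 0
  h = 4
  m = 4
  (t (h) (m)) = t(4, 4) = 0
  (t (s (m) (m)) (t (h) (m))) = t(0, 0) = 0
  (t (f (r (m))) (t (s (m) (m)) (t (h) (m)))) = t(0, 0) = 0


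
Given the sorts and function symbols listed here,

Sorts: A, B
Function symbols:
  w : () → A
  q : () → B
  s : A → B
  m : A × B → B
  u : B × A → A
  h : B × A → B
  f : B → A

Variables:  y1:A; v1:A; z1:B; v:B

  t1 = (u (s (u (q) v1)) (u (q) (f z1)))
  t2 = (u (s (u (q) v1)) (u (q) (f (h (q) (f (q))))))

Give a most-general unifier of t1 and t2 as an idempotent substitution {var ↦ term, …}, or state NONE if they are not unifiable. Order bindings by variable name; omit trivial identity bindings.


{z1 ↦ (h (q) (f (q)))}


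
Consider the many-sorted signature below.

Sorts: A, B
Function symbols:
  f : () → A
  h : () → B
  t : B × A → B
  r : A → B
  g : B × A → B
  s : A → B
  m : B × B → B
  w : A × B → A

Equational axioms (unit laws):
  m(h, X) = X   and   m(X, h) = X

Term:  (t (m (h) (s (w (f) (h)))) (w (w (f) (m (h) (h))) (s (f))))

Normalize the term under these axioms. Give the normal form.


normal form = (t (s (w (f) (h))) (w (w (f) (h)) (s (f))))

1. (t (m (h) (s (w (f) (h)))) (w (w (f) (m (h) (h))) (s (f))))  →  (t (s (w (f) (h))) (w (w (f) (m (h) (h))) (s (f))))
2. (t (s (w (f) (h))) (w (w (f) (m (h) (h))) (s (f))))  →  (t (s (w (f) (h))) (w (w (f) (h)) (s (f))))


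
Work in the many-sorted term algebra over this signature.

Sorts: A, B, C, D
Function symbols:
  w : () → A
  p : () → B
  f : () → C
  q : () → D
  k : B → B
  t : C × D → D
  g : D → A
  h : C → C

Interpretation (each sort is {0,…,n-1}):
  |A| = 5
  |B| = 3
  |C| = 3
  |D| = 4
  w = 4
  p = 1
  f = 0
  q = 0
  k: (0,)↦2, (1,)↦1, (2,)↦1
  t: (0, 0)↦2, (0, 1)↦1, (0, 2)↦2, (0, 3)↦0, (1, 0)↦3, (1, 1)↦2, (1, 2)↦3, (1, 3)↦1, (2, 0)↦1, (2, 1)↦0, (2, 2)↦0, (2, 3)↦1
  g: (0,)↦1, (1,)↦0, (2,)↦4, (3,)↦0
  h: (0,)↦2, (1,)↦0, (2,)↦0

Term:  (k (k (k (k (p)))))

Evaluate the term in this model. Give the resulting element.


value = 1

  p = 1
  (k (p)) = k(1,) = 1
  (k (k (p))) = k(1,) = 1
  (k (k (k (p)))) = k(1,) = 1
  (k (k (k (k (p))))) = k(1,) = 1


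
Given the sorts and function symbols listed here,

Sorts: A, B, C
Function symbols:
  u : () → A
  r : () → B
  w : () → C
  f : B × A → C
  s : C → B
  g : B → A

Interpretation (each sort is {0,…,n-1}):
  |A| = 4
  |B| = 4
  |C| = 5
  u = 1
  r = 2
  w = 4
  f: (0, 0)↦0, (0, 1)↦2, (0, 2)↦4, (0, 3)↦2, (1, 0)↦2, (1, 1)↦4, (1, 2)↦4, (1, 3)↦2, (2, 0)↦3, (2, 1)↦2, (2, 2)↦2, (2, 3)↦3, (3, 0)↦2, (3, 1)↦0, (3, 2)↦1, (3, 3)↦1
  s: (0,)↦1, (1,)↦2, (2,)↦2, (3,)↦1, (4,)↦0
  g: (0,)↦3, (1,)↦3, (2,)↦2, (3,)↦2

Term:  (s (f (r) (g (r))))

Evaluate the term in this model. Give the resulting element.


  r = 2
  r = 2
  (g (r)) = g(2,) = 2
  (f (r) (g (r))) = f(2, 2) = 2
  (s (f (r) (g (r)))) = s(2,) = 2

value = 2


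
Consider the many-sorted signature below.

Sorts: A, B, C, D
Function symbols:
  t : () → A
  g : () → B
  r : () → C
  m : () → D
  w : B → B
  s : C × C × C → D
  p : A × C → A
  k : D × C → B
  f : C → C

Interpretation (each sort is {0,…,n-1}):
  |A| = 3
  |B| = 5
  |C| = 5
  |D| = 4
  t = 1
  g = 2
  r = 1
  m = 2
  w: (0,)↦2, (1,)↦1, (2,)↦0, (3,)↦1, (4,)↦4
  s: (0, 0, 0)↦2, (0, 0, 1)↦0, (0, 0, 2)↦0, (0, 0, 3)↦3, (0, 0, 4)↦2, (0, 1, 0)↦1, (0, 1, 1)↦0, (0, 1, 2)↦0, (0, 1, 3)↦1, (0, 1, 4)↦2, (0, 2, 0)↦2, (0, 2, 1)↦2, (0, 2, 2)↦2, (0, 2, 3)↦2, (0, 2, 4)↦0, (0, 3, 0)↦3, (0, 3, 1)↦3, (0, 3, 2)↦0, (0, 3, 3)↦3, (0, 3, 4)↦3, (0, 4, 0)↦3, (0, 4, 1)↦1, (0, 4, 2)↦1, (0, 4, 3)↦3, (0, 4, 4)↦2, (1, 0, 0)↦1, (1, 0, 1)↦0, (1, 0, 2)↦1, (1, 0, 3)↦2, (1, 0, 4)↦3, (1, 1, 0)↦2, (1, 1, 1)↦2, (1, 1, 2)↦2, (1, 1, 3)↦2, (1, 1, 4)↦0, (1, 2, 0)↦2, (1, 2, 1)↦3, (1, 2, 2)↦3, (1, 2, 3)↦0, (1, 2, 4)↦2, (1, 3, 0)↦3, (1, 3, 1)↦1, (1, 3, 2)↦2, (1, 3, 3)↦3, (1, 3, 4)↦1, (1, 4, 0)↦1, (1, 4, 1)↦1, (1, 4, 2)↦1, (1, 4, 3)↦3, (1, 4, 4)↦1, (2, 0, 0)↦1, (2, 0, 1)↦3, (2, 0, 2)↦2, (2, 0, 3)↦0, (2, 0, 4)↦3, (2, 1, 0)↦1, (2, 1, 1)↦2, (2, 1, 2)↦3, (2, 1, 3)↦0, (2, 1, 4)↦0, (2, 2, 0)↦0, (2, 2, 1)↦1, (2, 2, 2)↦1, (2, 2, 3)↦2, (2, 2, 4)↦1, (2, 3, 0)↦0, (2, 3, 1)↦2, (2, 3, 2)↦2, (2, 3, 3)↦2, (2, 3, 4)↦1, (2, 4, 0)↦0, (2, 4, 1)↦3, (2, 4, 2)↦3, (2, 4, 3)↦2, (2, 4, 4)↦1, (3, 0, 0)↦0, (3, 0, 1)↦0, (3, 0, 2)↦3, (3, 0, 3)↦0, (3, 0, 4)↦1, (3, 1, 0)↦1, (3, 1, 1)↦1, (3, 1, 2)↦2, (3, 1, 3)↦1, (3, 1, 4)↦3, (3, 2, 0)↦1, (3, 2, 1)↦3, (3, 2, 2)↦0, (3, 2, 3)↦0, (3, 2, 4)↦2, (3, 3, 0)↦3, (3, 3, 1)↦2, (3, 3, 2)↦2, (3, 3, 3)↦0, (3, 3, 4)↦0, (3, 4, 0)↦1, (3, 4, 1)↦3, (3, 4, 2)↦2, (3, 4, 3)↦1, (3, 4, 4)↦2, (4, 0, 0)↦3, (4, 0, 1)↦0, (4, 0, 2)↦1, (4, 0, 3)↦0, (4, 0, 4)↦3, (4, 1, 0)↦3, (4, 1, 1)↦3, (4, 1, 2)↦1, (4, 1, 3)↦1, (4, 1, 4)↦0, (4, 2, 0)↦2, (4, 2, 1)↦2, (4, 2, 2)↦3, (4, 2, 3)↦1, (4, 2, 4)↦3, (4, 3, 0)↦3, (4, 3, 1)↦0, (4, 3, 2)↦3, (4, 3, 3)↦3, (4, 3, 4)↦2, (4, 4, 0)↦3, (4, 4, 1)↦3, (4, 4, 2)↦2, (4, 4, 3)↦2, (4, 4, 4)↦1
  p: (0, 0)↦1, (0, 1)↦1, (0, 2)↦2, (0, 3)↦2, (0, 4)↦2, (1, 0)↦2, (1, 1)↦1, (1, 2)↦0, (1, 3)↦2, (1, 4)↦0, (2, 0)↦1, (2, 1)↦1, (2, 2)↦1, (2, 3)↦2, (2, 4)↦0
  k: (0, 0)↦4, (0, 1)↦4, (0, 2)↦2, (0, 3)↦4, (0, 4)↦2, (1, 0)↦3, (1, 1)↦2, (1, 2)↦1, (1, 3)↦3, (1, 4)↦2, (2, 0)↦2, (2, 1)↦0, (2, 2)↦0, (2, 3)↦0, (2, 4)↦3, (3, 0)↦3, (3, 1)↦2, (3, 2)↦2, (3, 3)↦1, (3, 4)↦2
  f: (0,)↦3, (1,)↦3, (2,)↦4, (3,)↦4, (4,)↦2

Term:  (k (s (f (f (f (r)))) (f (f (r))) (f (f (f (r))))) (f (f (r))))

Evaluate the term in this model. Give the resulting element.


  r = 1
  (f (r)) = f(1,) = 3
  (f (f (r))) = f(3,) = 4
  (f (f (f (r)))) = f(4,) = 2
  r = 1
  (f (r)) = f(1,) = 3
  (f (f (r))) = f(3,) = 4
  r = 1
  (f (r)) = f(1,) = 3
  (f (f (r))) = f(3,) = 4
  (f (f (f (r)))) = f(4,) = 2
  (s (f (f (f (r)))) (f (f (r))) (f (f (f (r))))) = s(2, 4, 2) = 3
  r = 1
  (f (r)) = f(1,) = 3
  (f (f (r))) = f(3,) = 4
  (k (s (f (f (f (r)))) (f (f (r))) (f (f (f (r))))) (f (f (r)))) = k(3, 4) = 2

value = 2


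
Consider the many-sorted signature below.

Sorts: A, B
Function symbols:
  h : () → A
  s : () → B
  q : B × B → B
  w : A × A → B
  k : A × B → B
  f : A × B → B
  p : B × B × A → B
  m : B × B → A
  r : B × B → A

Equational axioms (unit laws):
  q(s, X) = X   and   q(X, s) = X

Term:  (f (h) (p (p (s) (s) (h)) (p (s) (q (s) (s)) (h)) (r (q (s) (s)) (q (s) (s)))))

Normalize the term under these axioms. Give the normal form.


1. (f (h) (p (p (s) (s) (h)) (p (s) (q (s) (s)) (h)) (r (q (s) (s)) (q (s) (s)))))  →  (f (h) (p (p (s) (s) (h)) (p (s) (s) (h)) (r (q (s) (s)) (q (s) (s)))))
2. (f (h) (p (p (s) (s) (h)) (p (s) (s) (h)) (r (q (s) (s)) (q (s) (s)))))  →  (f (h) (p (p (s) (s) (h)) (p (s) (s) (h)) (r (s) (q (s) (s)))))
3. (f (h) (p (p (s) (s) (h)) (p (s) (s) (h)) (r (s) (q (s) (s)))))  →  (f (h) (p (p (s) (s) (h)) (p (s) (s) (h)) (r (s) (s))))

normal form = (f (h) (p (p (s) (s) (h)) (p (s) (s) (h)) (r (s) (s))))


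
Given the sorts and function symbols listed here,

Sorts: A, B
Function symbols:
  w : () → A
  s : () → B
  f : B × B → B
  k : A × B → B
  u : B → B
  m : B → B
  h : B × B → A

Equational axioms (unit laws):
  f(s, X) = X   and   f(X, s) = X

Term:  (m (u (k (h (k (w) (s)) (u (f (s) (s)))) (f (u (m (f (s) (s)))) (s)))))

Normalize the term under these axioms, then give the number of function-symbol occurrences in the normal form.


size = 12

1. (m (u (k (h (k (w) (s)) (u (f (s) (s)))) (f (u (m (f (s) (s)))) (s)))))  →  (m (u (k (h (k (w) (s)) (u (s))) (f (u (m (f (s) (s)))) (s)))))
2. (m (u (k (h (k (w) (s)) (u (s))) (f (u (m (f (s) (s)))) (s)))))  →  (m (u (k (h (k (w) (s)) (u (s))) (u (m (f (s) (s)))))))
3. (m (u (k (h (k (w) (s)) (u (s))) (u (m (f (s) (s)))))))  →  (m (u (k (h (k (w) (s)) (u (s))) (u (m (s))))))
normal form: (m (u (k (h (k (w) (s)) (u (s))) (u (m (s))))))


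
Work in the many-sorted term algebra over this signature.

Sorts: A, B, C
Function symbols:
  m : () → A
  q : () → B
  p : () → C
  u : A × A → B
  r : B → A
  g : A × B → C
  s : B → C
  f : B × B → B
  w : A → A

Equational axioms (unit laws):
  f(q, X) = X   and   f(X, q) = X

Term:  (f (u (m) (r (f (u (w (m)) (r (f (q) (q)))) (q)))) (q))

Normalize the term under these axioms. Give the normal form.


1. (f (u (m) (r (f (u (w (m)) (r (f (q) (q)))) (q)))) (q))  →  (u (m) (r (f (u (w (m)) (r (f (q) (q)))) (q))))
2. (u (m) (r (f (u (w (m)) (r (f (q) (q)))) (q))))  →  (u (m) (r (u (w (m)) (r (f (q) (q))))))
3. (u (m) (r (u (w (m)) (r (f (q) (q))))))  →  (u (m) (r (u (w (m)) (r (q)))))

normal form = (u (m) (r (u (w (m)) (r (q)))))


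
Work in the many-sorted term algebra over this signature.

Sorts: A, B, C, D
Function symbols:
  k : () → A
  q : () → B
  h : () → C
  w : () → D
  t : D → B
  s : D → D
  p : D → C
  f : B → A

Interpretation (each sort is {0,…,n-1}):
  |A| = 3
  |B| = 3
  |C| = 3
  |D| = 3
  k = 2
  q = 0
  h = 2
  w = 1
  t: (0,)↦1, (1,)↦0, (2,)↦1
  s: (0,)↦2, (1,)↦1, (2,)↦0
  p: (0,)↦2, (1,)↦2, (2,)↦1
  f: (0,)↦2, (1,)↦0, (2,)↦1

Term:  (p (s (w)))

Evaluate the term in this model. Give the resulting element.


  w = 1
  (s (w)) = s(1,) = 1
  (p (s (w))) = p(1,) = 2

value = 2


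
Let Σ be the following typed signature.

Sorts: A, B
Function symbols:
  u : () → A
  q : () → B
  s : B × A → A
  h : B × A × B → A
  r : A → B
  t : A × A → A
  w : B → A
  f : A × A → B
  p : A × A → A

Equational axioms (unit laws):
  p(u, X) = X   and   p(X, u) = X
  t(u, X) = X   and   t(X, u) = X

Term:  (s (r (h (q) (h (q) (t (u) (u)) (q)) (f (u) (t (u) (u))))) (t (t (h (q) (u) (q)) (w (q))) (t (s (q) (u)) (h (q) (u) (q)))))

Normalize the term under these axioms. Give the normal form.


normal form = (s (r (h (q) (h (q) (u) (q)) (f (u) (u)))) (t (t (h (q) (u) (q)) (w (q))) (t (s (q) (u)) (h (q) (u) (q)))))

1. (s (r (h (q) (h (q) (t (u) (u)) (q)) (f (u) (t (u) (u))))) (t (t (h (q) (u) (q)) (w (q))) (t (s (q) (u)) (h (q) (u) (q)))))  →  (s (r (h (q) (h (q) (u) (q)) (f (u) (t (u) (u))))) (t (t (h (q) (u) (q)) (w (q))) (t (s (q) (u)) (h (q) (u) (q)))))
2. (s (r (h (q) (h (q) (u) (q)) (f (u) (t (u) (u))))) (t (t (h (q) (u) (q)) (w (q))) (t (s (q) (u)) (h (q) (u) (q)))))  →  (s (r (h (q) (h (q) (u) (q)) (f (u) (u)))) (t (t (h (q) (u) (q)) (w (q))) (t (s (q) (u)) (h (q) (u) (q)))))


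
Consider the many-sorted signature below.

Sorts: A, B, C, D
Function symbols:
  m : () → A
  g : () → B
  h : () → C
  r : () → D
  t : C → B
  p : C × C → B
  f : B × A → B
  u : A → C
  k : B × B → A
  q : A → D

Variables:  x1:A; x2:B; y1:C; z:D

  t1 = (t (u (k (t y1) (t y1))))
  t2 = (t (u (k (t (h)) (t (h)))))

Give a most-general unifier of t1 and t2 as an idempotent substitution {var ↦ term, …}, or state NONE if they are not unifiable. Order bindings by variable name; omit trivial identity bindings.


{y1 ↦ (h)}


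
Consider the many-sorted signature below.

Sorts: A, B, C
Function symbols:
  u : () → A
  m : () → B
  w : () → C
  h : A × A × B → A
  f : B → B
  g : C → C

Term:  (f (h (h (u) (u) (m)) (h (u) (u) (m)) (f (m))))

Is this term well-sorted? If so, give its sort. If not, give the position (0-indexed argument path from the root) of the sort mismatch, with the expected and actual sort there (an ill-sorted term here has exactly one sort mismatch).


      (u) : A
      (u) : A
      (m) : B
    (h (u) (u) (m)) : A
      (u) : A
      (u) : A
      (m) : B
    (h (u) (u) (m)) : A
      (m) : B
    (f (m)) : B
  (h (h (u) (u) (m)) (h (u) (u) (m)) (f (m))) : A
(f (h (h (u) (u) (m)) (h (u) (u) (m)) (f (m)))) : ✗ arg 0 at [0] has sort A, expected B

ill-sorted at position [0]: expected B, got A


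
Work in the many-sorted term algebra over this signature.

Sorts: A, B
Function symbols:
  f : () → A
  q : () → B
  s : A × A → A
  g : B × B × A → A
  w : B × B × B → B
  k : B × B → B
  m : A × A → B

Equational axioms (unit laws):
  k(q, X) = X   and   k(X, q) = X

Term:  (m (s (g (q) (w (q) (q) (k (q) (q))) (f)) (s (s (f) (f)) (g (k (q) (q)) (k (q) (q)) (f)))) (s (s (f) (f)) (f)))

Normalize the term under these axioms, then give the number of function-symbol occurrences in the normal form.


1. (m (s (g (q) (w (q) (q) (k (q) (q))) (f)) (s (s (f) (f)) (g (k (q) (q)) (k (q) (q)) (f)))) (s (s (f) (f)) (f)))  →  (m (s (g (q) (w (q) (q) (q)) (f)) (s (s (f) (f)) (g (k (q) (q)) (k (q) (q)) (f)))) (s (s (f) (f)) (f)))
2. (m (s (g (q) (w (q) (q) (q)) (f)) (s (s (f) (f)) (g (k (q) (q)) (k (q) (q)) (f)))) (s (s (f) (f)) (f)))  →  (m (s (g (q) (w (q) (q) (q)) (f)) (s (s (f) (f)) (g (q) (k (q) (q)) (f)))) (s (s (f) (f)) (f)))
3. (m (s (g (q) (w (q) (q) (q)) (f)) (s (s (f) (f)) (g (q) (k (q) (q)) (f)))) (s (s (f) (f)) (f)))  →  (m (s (g (q) (w (q) (q) (q)) (f)) (s (s (f) (f)) (g (q) (q) (f)))) (s (s (f) (f)) (f)))
normal form: (m (s (g (q) (w (q) (q) (q)) (f)) (s (s (f) (f)) (g (q) (q) (f)))) (s (s (f) (f)) (f)))

size = 22


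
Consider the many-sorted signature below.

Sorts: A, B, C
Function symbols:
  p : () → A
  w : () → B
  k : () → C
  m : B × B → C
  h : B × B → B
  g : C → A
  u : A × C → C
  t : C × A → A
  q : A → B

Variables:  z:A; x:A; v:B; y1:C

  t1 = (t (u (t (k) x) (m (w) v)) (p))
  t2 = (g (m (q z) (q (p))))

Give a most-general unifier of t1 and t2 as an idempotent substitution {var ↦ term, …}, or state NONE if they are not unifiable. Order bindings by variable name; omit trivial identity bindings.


head clash or occurs-check failure — not unifiable

NONE (not unifiable)


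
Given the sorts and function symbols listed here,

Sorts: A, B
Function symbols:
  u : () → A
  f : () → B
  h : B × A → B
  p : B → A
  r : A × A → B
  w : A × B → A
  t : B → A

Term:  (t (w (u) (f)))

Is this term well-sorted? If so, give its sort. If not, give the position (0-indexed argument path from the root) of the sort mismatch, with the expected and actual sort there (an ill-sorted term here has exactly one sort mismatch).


    (u) : A
    (f) : B
  (w (u) (f)) : A
(t (w (u) (f))) : ✗ arg 0 at [0] has sort A, expected B

ill-sorted at position [0]: expected B, got A


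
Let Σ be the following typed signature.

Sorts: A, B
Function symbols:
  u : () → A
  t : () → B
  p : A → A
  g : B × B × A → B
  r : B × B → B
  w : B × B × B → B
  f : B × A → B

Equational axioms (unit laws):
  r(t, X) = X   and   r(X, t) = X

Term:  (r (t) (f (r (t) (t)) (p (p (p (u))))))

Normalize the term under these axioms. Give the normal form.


1. (r (t) (f (r (t) (t)) (p (p (p (u))))))  →  (f (r (t) (t)) (p (p (p (u)))))
2. (f (r (t) (t)) (p (p (p (u)))))  →  (f (t) (p (p (p (u)))))

normal form = (f (t) (p (p (p (u)))))


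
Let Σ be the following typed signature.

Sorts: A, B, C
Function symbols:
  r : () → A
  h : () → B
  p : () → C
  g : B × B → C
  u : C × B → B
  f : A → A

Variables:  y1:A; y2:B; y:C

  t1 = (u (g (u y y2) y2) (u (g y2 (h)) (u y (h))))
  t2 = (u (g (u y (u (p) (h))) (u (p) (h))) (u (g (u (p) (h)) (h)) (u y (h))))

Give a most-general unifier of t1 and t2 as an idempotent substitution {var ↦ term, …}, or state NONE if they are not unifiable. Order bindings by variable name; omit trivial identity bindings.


{y2 ↦ (u (p) (h))}


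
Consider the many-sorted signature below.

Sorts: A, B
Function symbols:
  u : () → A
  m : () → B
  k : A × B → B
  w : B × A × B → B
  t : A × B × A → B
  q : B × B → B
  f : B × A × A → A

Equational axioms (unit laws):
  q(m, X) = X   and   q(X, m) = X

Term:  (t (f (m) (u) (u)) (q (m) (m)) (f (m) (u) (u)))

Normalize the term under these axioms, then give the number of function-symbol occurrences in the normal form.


size = 10

1. (t (f (m) (u) (u)) (q (m) (m)) (f (m) (u) (u)))  →  (t (f (m) (u) (u)) (m) (f (m) (u) (u)))
normal form: (t (f (m) (u) (u)) (m) (f (m) (u) (u)))


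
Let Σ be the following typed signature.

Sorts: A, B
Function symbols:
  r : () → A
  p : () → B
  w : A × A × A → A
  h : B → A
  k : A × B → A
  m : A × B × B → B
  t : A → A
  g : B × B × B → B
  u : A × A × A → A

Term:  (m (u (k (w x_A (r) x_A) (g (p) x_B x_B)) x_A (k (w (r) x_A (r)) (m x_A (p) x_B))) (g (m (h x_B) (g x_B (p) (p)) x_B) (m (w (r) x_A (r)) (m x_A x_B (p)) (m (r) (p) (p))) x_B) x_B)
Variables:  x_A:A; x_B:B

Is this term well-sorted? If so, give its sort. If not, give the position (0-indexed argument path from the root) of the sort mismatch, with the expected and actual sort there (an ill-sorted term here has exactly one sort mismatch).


        x_A : A
        (r) : A
        x_A : A
      (w x_A (r) x_A) : A
        (p) : B
        x_B : B
        x_B : B
      (g (p) x_B x_B) : B
    (k (w x_A (r) x_A) (g (p) x_B x_B)) : A
    x_A : A
        (r) : A
        x_A : A
        (r) : A
      (w (r) x_A (r)) : A
        x_A : A
        (p) : B
        x_B : B
      (m x_A (p) x_B) : B
    (k (w (r) x_A (r)) (m x_A (p) x_B)) : A
  (u (k (w x_A (r) x_A) (g (p) x_B x_B)) x_A (k (w (r) x_A (r)) (m x_A (p) x_B))) : A
        x_B : B
      (h x_B) : A
        x_B : B
        (p) : B
        (p) : B
      (g x_B (p) (p)) : B
      x_B : B
    (m (h x_B) (g x_B (p) (p)) x_B) : B
        (r) : A
        x_A : A
        (r) : A
      (w (r) x_A (r)) : A
        x_A : A
        x_B : B
        (p) : B
      (m x_A x_B (p)) : B
        (r) : A
        (p) : B
        (p) : B
      (m (r) (p) (p)) : B
    (m (w (r) x_A (r)) (m x_A x_B (p)) (m (r) (p) (p))) : B
    x_B : B
  (g (m (h x_B) (g x_B (p) (p)) x_B) (m (w (r) x_A (r)) (m x_A x_B (p)) (m (r) (p) (p))) x_B) : B
  x_B : B
(m (u (k (w x_A (r) x_A) (g (p) x_B x_B)) x_A (k (w (r) x_A (r)) (m x_A (p) x_B))) (g (m (h x_B) (g x_B (p) (p)) x_B) (m (w (r) x_A (r)) (m x_A x_B (p)) (m (r) (p) (p))) x_B) x_B) : B

well-sorted; sort = B


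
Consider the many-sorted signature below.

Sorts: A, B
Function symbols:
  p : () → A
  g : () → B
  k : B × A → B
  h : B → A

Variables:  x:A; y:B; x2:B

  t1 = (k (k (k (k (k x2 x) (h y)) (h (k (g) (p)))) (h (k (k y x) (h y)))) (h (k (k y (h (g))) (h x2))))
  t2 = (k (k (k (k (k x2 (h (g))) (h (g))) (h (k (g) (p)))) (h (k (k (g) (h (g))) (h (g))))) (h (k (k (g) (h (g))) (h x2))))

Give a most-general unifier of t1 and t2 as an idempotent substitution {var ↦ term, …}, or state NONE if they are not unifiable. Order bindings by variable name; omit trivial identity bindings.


{x ↦ (h (g)), y ↦ (g)}


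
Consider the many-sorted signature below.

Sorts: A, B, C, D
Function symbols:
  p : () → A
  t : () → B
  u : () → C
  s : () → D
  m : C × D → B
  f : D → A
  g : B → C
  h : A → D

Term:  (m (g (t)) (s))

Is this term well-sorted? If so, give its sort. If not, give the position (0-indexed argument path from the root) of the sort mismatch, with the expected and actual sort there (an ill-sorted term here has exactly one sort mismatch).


well-sorted; sort = B

    (t) : B
  (g (t)) : C
  (s) : D
(m (g (t)) (s)) : B


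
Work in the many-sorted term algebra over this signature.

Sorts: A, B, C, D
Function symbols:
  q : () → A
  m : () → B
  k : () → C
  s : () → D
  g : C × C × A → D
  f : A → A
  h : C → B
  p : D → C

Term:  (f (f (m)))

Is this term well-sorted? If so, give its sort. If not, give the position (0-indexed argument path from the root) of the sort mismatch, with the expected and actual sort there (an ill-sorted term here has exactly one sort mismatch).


ill-sorted at position [0, 0]: expected A, got B

    (m) : B
  (f (m)) : ✗ arg 0 at [0, 0] has sort B, expected A


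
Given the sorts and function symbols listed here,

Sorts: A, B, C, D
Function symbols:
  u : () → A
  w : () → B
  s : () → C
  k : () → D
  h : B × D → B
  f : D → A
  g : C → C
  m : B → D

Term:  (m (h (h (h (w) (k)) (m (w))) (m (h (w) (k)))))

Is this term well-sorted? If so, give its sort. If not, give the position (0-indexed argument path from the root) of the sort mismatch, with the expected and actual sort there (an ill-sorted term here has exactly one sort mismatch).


well-sorted; sort = D

        (w) : B
        (k) : D
      (h (w) (k)) : B
        (w) : B
      (m (w)) : D
    (h (h (w) (k)) (m (w))) : B
        (w) : B
        (k) : D
      (h (w) (k)) : B
    (m (h (w) (k))) : D
  (h (h (h (w) (k)) (m (w))) (m (h (w) (k)))) : B
(m (h (h (h (w) (k)) (m (w))) (m (h (w) (k))))) : D


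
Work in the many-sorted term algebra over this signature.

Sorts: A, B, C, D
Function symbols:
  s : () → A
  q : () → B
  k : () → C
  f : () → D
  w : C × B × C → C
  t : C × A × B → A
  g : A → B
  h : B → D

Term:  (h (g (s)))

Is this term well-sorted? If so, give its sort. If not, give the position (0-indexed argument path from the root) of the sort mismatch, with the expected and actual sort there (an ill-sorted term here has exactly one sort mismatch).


well-sorted; sort = D

    (s) : A
  (g (s)) : B
(h (g (s))) : D


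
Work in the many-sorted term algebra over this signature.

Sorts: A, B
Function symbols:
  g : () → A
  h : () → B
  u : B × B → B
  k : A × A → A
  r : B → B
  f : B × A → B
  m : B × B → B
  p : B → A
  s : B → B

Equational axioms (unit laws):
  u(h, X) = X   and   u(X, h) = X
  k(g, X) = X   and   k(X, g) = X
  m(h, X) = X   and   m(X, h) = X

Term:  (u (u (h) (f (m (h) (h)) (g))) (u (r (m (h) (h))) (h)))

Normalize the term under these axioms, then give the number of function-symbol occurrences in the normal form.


1. (u (u (h) (f (m (h) (h)) (g))) (u (r (m (h) (h))) (h)))  →  (u (f (m (h) (h)) (g)) (u (r (m (h) (h))) (h)))
2. (u (f (m (h) (h)) (g)) (u (r (m (h) (h))) (h)))  →  (u (f (h) (g)) (u (r (m (h) (h))) (h)))
3. (u (f (h) (g)) (u (r (m (h) (h))) (h)))  →  (u (f (h) (g)) (r (m (h) (h))))
4. (u (f (h) (g)) (r (m (h) (h))))  →  (u (f (h) (g)) (r (h)))
normal form: (u (f (h) (g)) (r (h)))

size = 6


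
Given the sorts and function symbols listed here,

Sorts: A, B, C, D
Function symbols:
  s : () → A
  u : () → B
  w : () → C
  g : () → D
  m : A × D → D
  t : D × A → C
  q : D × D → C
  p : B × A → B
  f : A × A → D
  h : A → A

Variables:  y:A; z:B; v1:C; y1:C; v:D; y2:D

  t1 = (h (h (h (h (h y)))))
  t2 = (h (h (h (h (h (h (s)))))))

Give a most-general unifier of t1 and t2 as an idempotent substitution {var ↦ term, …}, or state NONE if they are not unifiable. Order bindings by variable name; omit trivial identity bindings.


{y ↦ (h (s))}


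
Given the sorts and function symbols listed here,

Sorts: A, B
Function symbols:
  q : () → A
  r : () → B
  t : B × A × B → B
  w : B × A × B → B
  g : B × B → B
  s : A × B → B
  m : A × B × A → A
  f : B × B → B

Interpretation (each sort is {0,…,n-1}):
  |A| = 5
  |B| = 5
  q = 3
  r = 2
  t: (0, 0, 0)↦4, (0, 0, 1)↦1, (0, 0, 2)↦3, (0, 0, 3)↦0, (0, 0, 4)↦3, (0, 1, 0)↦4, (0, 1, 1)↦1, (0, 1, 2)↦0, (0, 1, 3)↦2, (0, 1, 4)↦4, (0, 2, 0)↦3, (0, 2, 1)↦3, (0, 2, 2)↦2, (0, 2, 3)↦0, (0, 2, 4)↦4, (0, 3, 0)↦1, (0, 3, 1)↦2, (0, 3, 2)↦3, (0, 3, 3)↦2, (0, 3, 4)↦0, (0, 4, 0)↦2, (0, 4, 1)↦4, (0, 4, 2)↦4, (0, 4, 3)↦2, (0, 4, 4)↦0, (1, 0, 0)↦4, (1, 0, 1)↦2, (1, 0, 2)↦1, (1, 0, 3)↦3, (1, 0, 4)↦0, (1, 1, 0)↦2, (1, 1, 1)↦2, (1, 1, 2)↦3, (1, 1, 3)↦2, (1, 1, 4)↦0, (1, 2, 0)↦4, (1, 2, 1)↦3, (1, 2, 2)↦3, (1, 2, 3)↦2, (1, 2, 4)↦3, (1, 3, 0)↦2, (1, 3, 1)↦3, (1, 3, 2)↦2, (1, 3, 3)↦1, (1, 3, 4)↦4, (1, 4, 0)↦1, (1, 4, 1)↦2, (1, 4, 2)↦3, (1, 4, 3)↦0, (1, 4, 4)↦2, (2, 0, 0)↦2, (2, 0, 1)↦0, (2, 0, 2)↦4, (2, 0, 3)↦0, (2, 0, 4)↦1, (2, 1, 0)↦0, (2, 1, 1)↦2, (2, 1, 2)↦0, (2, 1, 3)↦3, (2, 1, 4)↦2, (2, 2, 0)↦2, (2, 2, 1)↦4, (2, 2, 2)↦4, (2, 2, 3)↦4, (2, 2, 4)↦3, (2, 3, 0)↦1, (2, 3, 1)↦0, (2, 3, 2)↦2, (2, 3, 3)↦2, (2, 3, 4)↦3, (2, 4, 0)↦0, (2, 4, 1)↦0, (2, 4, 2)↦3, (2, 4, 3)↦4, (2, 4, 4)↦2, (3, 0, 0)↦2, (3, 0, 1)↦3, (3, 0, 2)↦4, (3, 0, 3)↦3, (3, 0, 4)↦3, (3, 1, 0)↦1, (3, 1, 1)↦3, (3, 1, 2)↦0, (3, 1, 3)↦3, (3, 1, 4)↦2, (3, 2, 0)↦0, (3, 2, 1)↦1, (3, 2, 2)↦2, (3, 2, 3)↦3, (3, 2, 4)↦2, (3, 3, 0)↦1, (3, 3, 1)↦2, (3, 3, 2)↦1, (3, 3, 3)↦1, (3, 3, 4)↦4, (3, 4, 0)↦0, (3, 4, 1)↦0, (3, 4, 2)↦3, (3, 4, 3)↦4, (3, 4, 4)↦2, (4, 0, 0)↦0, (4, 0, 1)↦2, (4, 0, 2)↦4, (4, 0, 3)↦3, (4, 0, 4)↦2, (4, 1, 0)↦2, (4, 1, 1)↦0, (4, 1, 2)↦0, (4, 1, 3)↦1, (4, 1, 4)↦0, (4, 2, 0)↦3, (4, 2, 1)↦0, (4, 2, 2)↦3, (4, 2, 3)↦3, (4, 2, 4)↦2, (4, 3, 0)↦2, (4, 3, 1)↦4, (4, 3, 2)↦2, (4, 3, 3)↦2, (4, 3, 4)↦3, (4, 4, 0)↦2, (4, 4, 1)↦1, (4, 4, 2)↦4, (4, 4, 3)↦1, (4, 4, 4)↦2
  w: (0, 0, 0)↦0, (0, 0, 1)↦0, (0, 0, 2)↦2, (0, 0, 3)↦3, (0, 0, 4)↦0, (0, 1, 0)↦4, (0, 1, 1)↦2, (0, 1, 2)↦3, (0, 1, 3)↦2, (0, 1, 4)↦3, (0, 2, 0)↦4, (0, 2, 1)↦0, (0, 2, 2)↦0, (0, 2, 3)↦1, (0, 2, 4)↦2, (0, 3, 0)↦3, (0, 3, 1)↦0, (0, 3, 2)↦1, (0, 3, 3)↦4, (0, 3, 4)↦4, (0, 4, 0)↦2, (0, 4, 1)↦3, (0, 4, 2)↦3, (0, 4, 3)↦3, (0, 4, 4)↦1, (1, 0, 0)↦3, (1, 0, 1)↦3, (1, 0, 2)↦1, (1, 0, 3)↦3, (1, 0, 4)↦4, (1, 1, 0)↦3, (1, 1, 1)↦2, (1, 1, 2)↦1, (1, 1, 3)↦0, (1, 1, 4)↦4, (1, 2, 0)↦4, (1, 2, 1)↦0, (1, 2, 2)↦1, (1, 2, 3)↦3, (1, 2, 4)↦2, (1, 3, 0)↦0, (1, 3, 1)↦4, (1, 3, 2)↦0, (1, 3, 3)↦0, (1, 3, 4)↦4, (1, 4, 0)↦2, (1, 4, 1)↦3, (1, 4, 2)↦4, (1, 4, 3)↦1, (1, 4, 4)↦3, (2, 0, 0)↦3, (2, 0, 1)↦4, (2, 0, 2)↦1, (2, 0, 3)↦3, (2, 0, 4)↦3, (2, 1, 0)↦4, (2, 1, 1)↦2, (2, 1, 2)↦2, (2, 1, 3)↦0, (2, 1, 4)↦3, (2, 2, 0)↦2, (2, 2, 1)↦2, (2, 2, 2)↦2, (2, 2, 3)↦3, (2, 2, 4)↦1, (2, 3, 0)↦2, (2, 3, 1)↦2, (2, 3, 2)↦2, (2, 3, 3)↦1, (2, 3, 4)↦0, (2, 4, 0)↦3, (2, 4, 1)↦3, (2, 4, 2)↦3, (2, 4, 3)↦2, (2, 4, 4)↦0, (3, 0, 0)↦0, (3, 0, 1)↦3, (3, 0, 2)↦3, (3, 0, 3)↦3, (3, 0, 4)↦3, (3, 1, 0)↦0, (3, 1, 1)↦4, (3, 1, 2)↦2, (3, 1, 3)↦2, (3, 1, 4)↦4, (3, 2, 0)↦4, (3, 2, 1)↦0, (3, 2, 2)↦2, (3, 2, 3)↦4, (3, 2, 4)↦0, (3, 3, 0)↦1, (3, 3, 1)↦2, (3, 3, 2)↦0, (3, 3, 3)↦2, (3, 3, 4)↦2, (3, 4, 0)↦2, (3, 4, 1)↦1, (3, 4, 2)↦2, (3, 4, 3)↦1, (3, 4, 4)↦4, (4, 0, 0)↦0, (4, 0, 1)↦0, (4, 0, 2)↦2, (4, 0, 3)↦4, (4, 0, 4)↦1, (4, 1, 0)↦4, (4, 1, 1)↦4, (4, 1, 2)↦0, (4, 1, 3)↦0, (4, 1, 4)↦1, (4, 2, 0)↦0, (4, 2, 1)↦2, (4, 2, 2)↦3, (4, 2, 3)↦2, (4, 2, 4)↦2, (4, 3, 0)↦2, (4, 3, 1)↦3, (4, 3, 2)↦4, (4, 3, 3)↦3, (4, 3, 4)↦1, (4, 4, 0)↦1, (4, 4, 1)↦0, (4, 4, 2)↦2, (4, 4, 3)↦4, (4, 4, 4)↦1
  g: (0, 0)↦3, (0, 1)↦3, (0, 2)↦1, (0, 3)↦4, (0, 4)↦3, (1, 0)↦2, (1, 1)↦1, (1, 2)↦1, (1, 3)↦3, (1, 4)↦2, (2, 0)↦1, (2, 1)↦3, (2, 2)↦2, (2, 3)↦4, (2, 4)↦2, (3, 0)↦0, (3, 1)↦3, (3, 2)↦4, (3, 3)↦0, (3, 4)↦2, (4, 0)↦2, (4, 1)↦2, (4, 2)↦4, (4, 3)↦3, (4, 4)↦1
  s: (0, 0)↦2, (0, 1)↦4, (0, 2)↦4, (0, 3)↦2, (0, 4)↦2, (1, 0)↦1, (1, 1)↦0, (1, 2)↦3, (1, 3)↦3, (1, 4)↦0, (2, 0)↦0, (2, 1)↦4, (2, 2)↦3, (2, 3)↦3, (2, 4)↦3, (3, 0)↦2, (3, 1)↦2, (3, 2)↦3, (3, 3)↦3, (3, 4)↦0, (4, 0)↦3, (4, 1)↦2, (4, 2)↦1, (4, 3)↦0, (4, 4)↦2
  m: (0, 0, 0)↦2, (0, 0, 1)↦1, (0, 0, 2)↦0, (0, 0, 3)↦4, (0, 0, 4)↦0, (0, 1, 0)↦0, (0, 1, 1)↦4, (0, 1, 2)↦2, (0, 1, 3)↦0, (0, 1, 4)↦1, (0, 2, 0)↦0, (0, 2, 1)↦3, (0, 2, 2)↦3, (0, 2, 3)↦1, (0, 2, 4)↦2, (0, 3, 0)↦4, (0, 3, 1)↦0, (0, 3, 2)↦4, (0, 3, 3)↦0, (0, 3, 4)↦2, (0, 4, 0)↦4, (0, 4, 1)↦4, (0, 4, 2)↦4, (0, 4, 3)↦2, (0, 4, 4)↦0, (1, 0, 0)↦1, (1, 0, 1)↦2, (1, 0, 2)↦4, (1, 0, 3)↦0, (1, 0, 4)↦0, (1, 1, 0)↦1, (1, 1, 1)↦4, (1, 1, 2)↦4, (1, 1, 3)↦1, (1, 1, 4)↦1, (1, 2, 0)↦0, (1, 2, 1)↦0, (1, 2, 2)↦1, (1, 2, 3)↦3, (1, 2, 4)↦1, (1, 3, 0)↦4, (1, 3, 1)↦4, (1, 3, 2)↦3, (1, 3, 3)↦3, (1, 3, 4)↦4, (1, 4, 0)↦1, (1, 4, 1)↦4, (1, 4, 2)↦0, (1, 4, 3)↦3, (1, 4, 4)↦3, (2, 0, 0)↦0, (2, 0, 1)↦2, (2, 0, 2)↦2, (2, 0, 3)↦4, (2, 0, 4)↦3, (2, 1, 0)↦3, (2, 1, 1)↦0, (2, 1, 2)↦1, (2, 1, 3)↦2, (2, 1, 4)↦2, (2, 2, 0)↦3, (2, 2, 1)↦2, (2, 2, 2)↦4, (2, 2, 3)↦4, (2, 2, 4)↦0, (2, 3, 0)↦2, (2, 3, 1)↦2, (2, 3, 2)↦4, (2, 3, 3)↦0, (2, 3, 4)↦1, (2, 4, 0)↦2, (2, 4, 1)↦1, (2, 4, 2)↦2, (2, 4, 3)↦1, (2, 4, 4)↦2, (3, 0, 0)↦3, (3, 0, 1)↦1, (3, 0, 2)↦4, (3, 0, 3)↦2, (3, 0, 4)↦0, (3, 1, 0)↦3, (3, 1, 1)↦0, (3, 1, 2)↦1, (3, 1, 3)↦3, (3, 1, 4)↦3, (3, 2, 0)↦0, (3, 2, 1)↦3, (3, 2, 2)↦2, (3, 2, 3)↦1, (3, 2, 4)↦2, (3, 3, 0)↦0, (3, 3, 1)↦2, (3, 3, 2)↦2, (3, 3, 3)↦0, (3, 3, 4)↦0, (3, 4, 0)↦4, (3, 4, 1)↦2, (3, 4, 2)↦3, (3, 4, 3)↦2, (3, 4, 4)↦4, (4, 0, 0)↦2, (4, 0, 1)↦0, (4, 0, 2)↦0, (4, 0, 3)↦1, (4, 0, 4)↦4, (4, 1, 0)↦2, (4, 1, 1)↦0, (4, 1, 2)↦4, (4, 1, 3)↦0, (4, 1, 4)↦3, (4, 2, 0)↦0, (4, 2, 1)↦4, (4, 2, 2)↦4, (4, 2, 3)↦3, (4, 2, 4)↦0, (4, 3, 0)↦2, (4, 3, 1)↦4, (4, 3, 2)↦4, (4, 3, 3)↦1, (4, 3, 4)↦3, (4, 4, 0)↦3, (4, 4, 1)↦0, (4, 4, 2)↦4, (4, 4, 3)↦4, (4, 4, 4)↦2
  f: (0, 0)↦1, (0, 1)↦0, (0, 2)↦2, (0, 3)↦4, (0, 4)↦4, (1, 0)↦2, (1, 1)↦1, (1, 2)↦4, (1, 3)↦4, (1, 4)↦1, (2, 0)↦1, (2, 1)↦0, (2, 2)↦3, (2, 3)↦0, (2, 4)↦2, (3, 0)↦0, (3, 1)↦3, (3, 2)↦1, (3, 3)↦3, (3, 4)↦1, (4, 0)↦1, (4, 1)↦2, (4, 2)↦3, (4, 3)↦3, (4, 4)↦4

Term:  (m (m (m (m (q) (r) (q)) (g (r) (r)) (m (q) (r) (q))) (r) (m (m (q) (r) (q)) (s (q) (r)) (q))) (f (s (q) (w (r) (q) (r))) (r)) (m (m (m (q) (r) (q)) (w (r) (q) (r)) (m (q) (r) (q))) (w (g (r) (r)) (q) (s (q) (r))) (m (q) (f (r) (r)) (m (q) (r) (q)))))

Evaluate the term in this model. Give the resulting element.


value = 4

  q = 3
  r = 2
  q = 3
  (m (q) (r) (q)) = m(3, 2, 3) = 1
  r = 2
  r = 2
  (g (r) (r)) = g(2, 2) = 2
  q = 3
  r = 2
  q = 3
  (m (q) (r) (q)) = m(3, 2, 3) = 1
  (m (m (q) (r) (q)) (g (r) (r)) (m (q) (r) (q))) = m(1, 2, 1) = 0
  r = 2
  q = 3
  r = 2
  q = 3
  (m (q) (r) (q)) = m(3, 2, 3) = 1
  q = 3
  r = 2
  (s (q) (r)) = s(3, 2) = 3
  q = 3
  (m (m (q) (r) (q)) (s (q) (r)) (q)) = m(1, 3, 3) = 3
  (m (m (m (q) (r) (q)) (g (r) (r)) (m (q) (r) (q))) (r) (m (m (q) (r) (q)) (s (q) (r)) (q))) = m(0, 2, 3) = 1
  q = 3
  r = 2
  q = 3
  r = 2
  (w (r) (q) (r)) = w(2, 3, 2) = 2
  (s (q) (w (r) (q) (r))) = s(3, 2) = 3
  r = 2
  (f (s (q) (w (r) (q) (r))) (r)) = f(3, 2) = 1
  q = 3
  r = 2
  q = 3
  (m (q) (r) (q)) = m(3, 2, 3) = 1
  r = 2
  q = 3
  r = 2
  (w (r) (q) (r)) = w(2, 3, 2) = 2
  q = 3
  r = 2
  q = 3
  (m (q) (r) (q)) = m(3, 2, 3) = 1
  (m (m (q) (r) (q)) (w (r) (q) (r)) (m (q) (r) (q))) = m(1, 2, 1) = 0
  r = 2
  r = 2
  (g (r) (r)) = g(2, 2) = 2
  q = 3
  q = 3
  r = 2
  (s (q) (r)) = s(3, 2) = 3
  (w (g (r) (r)) (q) (s (q) (r))) = w(2, 3, 3) = 1
  q = 3
  r = 2
  r = 2
  (f (r) (r)) = f(2, 2) = 3
  q = 3
  r = 2
  q = 3
  (m (q) (r) (q)) = m(3, 2, 3) = 1
  (m (q) (f (r) (r)) (m (q) (r) (q))) = m(3, 3, 1) = 2
  (m (m (m (q) (r) (q)) (w (r) (q) (r)) (m (q) (r) (q))) (w (g (r) (r)) (q) (s (q) (r))) (m (q) (f (r) (r)) (m (q) (r) (q)))) = m(0, 1, 2) = 2
  (m (m (m (m (q) (r) (q)) (g (r) (r)) (m (q) (r) (q))) (r) (m (m (q) (r) (q)) (s (q) (r)) (q))) (f (s (q) (w (r) (q) (r))) (r)) (m (m (m (q) (r) (q)) (w (r) (q) (r)) (m (q) (r) (q))) (w (g (r) (r)) (q) (s (q) (r))) (m (q) (f (r) (r)) (m (q) (r) (q))))) = m(1, 1, 2) = 4


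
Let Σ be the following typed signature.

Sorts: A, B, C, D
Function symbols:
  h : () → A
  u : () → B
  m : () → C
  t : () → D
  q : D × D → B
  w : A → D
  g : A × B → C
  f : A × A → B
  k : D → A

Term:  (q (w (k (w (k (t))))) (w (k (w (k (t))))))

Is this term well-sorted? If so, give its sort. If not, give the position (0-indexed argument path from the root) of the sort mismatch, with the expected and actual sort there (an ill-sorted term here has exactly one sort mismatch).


          (t) : D
        (k (t)) : A
      (w (k (t))) : D
    (k (w (k (t)))) : A
  (w (k (w (k (t))))) : D
          (t) : D
        (k (t)) : A
      (w (k (t))) : D
    (k (w (k (t)))) : A
  (w (k (w (k (t))))) : D
(q (w (k (w (k (t))))) (w (k (w (k (t)))))) : B

well-sorted; sort = B


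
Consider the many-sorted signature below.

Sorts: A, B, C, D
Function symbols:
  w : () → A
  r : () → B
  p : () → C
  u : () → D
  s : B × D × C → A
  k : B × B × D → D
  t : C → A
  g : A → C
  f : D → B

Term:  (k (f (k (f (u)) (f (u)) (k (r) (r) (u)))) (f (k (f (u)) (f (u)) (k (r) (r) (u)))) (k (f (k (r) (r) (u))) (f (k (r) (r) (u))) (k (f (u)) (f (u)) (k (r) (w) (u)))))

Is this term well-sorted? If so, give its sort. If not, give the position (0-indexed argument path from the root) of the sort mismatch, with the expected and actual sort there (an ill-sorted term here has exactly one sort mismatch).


ill-sorted at position [2, 2, 2, 1]: expected B, got A

        (u) : D
      (f (u)) : B
        (u) : D
      (f (u)) : B
        (r) : B
        (r) : B
        (u) : D
      (k (r) (r) (u)) : D
    (k (f (u)) (f (u)) (k (r) (r) (u))) : D
  (f (k (f (u)) (f (u)) (k (r) (r) (u)))) : B
        (u) : D
      (f (u)) : B
        (u) : D
      (f (u)) : B
        (r) : B
        (r) : B
        (u) : D
      (k (r) (r) (u)) : D
    (k (f (u)) (f (u)) (k (r) (r) (u))) : D
  (f (k (f (u)) (f (u)) (k (r) (r) (u)))) : B
        (r) : B
        (r) : B
        (u) : D
      (k (r) (r) (u)) : D
    (f (k (r) (r) (u))) : B
        (r) : B
        (r) : B
        (u) : D
      (k (r) (r) (u)) : D
    (f (k (r) (r) (u))) : B
        (u) : D
      (f (u)) : B
        (u) : D
      (f (u)) : B
        (r) : B
        (w) : A
        (u) : D
      (k (r) (w) (u)) : ✗ arg 1 at [2, 2, 2, 1] has sort A, expected B


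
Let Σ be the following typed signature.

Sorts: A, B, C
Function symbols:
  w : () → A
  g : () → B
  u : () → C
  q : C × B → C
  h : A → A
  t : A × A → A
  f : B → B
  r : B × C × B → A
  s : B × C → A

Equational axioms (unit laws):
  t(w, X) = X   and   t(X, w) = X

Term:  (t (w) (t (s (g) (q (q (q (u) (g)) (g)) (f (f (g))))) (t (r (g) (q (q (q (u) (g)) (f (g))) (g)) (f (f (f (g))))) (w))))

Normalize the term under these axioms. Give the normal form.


1. (t (w) (t (s (g) (q (q (q (u) (g)) (g)) (f (f (g))))) (t (r (g) (q (q (q (u) (g)) (f (g))) (g)) (f (f (f (g))))) (w))))  →  (t (s (g) (q (q (q (u) (g)) (g)) (f (f (g))))) (t (r (g) (q (q (q (u) (g)) (f (g))) (g)) (f (f (f (g))))) (w)))
2. (t (s (g) (q (q (q (u) (g)) (g)) (f (f (g))))) (t (r (g) (q (q (q (u) (g)) (f (g))) (g)) (f (f (f (g))))) (w)))  →  (t (s (g) (q (q (q (u) (g)) (g)) (f (f (g))))) (r (g) (q (q (q (u) (g)) (f (g))) (g)) (f (f (f (g))))))

normal form = (t (s (g) (q (q (q (u) (g)) (g)) (f (f (g))))) (r (g) (q (q (q (u) (g)) (f (g))) (g)) (f (f (f (g))))))
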